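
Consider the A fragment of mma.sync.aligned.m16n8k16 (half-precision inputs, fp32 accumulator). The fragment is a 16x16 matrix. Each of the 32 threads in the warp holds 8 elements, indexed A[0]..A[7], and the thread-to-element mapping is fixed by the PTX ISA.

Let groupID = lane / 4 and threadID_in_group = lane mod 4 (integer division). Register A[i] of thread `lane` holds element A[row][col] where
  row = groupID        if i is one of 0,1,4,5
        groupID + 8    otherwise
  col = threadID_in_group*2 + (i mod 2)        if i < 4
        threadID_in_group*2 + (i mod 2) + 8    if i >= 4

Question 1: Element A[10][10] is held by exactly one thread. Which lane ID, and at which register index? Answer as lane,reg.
9,6

r=10→G=2,rhi=1  c=10→chi=1,T=1,p=0
L=2*4+1=9  i=1*4+1*2+0=6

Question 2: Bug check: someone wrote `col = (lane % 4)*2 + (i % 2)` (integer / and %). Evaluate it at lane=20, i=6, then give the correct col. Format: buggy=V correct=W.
buggy=0 correct=8

`(lane % 4)*2 + (i % 2)`[20,6]=>0
20: grp=5,tig=0
[6] (5+8,0*2+0+8) = (13,8)
col: 0 vs 8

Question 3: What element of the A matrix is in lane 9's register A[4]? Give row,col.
lane 9: g=2 (9/4), t=1 (9%4)
i=4: r=2+0=2, c=1*2+0+8=10

2,10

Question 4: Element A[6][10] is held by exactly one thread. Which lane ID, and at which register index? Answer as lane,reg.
25,4

r:6=>grp=6,rB=0  c:10=>cB=1,tig=1,lo=0
L=6*4+1=25  i=1*4+0*2+0=4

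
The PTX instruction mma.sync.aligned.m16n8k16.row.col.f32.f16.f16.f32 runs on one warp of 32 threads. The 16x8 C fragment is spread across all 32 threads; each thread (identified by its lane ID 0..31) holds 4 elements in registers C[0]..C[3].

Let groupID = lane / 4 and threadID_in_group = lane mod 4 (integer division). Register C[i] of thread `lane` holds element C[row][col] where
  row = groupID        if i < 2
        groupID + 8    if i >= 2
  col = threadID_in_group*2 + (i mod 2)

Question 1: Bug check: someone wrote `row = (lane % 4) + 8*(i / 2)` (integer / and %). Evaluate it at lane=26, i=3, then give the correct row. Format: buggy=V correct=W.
`(lane % 4) + 8*(i / 2)`[26,3]=>10
lane 26=>26/4=6, 26 mod 4=2
i=3  r:6+8=>14  c:2·2+1=>5
row: 10 vs 14

buggy=10 correct=14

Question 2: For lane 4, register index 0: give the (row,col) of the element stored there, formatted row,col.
4: gr=1,th=0
[0] (1+0,0*2+0) = (1,0)

1,0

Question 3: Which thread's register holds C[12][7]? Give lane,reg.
r=12→G=4,rhi=1  c=7→T=3,p=1
L=4*4+3=19  i=1*2+1=3

19,3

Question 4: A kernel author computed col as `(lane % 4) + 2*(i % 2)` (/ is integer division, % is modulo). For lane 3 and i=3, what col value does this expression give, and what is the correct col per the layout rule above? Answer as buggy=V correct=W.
buggy=5 correct=7

`(lane % 4) + 2*(i % 2)`[3,3]->5
3: g=0,t=3
[3] (0+8,3*2+1) = (8,7)
col: 5 vs 7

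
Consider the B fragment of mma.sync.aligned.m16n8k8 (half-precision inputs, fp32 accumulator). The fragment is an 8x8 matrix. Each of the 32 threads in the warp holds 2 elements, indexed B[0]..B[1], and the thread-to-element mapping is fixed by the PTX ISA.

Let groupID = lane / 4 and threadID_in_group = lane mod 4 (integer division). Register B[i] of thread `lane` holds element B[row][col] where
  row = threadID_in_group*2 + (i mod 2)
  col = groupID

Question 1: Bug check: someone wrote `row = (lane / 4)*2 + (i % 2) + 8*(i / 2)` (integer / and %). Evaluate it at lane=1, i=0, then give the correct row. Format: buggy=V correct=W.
buggy=0 correct=2

`(lane / 4)*2 + (i % 2) + 8*(i / 2)`[1,0]→0
lane 1→1/4=0, 1 mod 4=1
i=0  r:2·1+0→2  c:0
row: 0 vs 2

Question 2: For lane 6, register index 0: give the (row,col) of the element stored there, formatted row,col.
4,1

lane 6: g=1 (6/4), t=2 (6%4)
i=0: r=2*2+0=4, c=g=1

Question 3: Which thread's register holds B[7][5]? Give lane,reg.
c=5->g=5  r=7->t=3,b0=1
L=5*4+3=23  i=1=1

23,1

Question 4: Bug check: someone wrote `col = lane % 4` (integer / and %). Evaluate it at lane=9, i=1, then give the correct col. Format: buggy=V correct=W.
buggy=1 correct=2

`lane % 4`[9,1]->1
9: g=2,t=1
[1] (1*2+1,2) = (3,2)
col: 1 vs 2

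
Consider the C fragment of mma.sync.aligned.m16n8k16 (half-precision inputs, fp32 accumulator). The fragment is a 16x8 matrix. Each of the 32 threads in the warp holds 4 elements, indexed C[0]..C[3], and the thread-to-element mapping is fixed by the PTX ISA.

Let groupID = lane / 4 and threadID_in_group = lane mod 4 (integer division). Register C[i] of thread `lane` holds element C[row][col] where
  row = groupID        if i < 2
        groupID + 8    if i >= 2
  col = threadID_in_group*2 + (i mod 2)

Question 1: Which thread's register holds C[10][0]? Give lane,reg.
r:10=>grp=2,rB=1  c:0=>tig=0,lo=0
L=2*4+0=8  i=1*2+0=2

8,2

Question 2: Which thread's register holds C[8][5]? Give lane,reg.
r: 8->gid=0,r8=1  c: 5->tid=2,i&1=1
L=0*4+2=2  i=1*2+1=3

2,3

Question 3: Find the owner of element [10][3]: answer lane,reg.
9,3

r=10→G=2,rhi=1  c=3→T=1,p=1
L=2*4+1=9  i=1*2+1=3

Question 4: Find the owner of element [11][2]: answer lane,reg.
r=11⇒gr=3,Rb=1  c=2⇒th=1,odd=0
L=3*4+1=13  i=1*2+0=2

13,2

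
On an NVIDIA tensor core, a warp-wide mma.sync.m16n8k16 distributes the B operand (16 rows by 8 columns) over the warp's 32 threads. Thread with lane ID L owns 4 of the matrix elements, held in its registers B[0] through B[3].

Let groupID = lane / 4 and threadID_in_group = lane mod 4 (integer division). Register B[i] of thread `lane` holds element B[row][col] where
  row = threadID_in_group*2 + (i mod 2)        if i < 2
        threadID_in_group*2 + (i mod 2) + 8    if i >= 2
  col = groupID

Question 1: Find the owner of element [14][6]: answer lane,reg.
27,2

c: 6->gid=6  r: 14->r8=1,tid=3,i&1=0
L=6*4+3=27  i=1*2+0=2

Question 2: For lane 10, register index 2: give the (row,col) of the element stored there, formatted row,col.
12,2

lane 10=>10/4=2, 10 mod 4=2
i=2  r:2·2+0+8=>12  c:2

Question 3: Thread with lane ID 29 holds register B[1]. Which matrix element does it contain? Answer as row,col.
lane 29->29/4=7, 29 mod 4=1
i=1  r:2·1+1+0->3  c:7

3,7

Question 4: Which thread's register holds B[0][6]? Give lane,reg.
c:6=>grp=6  r:0=>rB=0,tig=0,lo=0
L=6*4+0=24  i=0*2+0=0

24,0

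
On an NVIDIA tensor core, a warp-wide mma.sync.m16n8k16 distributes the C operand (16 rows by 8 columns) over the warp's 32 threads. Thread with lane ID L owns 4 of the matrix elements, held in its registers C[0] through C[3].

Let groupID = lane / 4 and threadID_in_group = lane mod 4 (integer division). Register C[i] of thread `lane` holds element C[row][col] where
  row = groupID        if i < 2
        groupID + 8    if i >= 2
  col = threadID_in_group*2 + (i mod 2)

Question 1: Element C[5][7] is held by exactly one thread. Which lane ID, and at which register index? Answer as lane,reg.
r=5→G=5,rhi=0  c=7→T=3,p=1
L=5*4+3=23  i=0*2+1=1

23,1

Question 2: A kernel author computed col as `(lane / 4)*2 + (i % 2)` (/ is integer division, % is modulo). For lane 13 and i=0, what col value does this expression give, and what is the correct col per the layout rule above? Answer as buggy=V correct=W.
buggy=6 correct=2

`(lane / 4)*2 + (i % 2)`[13,0]⇒6
lane 13: gr=3 (13/4), th=1 (13%4)
i=0: r=3+0=3, c=1*2+0=2
col: 6 vs 2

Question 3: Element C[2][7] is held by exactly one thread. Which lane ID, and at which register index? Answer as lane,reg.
r:2=>grp=2,rB=0  c:7=>tig=3,lo=1
L=2*4+3=11  i=0*2+1=1

11,1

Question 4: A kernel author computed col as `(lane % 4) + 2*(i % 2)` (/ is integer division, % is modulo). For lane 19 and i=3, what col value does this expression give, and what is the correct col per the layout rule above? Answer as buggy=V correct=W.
buggy=5 correct=7

`(lane % 4) + 2*(i % 2)`[19,3]⇒5
lane 19: gr=4 (19/4), th=3 (19%4)
i=3: r=4+8=12, c=3*2+1=7
col: 5 vs 7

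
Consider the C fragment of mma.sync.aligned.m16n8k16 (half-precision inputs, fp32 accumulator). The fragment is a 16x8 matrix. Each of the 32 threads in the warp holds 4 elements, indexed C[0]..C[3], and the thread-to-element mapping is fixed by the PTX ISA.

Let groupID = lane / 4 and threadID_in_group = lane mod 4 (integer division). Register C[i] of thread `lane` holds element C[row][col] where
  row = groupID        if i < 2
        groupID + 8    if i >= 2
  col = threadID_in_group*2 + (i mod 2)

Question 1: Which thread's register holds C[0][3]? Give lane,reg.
1,1

r=0→G=0,rhi=0  c=3→T=1,p=1
L=0*4+1=1  i=0*2+1=1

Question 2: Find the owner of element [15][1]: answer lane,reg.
r=15→G=7,rhi=1  c=1→T=0,p=1
L=7*4+0=28  i=1*2+1=3

28,3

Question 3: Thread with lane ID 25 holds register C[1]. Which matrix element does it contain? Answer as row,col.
6,3

lane 25->25/4=6, 25 mod 4=1
i=1  r:6+0->6  c:2·1+1->3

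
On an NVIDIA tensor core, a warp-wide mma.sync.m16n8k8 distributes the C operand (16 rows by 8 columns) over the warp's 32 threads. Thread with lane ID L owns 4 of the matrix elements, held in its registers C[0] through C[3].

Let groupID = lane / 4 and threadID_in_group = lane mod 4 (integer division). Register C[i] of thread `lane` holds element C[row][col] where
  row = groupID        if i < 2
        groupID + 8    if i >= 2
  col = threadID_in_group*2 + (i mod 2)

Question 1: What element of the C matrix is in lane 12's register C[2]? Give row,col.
11,0

12: gr=3,th=0
[2] (3+8,0*2+0) = (11,0)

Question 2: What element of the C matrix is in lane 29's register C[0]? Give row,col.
lane 29=>29/4=7, 29 mod 4=1
i=0  r:7+0=>7  c:2·1+0=>2

7,2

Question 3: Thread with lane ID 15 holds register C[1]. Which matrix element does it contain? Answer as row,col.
3,7

lane 15: gr=3 (15/4), th=3 (15%4)
i=1: r=3+0=3, c=3*2+1=7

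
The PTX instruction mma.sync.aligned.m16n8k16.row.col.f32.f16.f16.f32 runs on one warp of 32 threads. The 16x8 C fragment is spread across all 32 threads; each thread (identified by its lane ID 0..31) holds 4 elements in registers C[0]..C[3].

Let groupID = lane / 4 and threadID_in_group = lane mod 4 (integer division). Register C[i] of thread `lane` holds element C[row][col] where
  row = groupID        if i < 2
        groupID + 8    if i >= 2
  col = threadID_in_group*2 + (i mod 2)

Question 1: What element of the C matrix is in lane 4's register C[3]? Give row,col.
lane 4→4/4=1, 4 mod 4=0
i=3  r:1+8→9  c:2·0+1→1

9,1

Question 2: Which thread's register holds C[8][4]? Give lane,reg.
r=8→G=0,rhi=1  c=4→T=2,p=0
L=0*4+2=2  i=1*2+0=2

2,2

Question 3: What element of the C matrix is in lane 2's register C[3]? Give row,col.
8,5

lane 2: grp=0 (2/4), tig=2 (2%4)
i=3: r=0+8=8, c=2*2+1=5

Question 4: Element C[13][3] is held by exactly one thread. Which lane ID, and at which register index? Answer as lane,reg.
r: 13->gid=5,r8=1  c: 3->tid=1,i&1=1
L=5*4+1=21  i=1*2+1=3

21,3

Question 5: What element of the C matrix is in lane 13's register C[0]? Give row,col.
L=13⇒gr=13>>2=3, th=13&3=1
[0]⇒row 3+0=3  col 1·2+0=2

3,2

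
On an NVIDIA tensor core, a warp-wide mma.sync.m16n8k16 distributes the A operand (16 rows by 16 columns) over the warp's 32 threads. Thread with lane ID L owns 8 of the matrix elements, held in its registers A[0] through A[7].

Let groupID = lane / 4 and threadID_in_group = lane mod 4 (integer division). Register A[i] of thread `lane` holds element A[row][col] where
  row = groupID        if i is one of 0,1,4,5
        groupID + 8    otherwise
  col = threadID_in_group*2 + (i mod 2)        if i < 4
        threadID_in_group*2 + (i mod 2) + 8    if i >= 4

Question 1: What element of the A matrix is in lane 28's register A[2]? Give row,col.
28: g=7,t=0
[2] (7+8,0*2+0+0) = (15,0)

15,0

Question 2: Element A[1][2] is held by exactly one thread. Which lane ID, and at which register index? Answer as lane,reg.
5,0

r=1⇒gr=1,Rb=0  c=2⇒Cb=0,th=1,odd=0
L=1*4+1=5  i=0*4+0*2+0=0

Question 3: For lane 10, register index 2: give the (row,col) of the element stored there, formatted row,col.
lane 10⇒10/4=2, 10 mod 4=2
i=2  r:2+8⇒10  c:2·2+0+0⇒4

10,4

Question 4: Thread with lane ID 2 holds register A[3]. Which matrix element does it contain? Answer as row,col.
lane 2->2/4=0, 2 mod 4=2
i=3  r:0+8->8  c:2·2+1+0->5

8,5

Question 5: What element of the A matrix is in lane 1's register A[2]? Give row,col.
8,2

lane 1: gid=0 (1/4), tid=1 (1%4)
i=2: r=0+8=8, c=1*2+0+0=2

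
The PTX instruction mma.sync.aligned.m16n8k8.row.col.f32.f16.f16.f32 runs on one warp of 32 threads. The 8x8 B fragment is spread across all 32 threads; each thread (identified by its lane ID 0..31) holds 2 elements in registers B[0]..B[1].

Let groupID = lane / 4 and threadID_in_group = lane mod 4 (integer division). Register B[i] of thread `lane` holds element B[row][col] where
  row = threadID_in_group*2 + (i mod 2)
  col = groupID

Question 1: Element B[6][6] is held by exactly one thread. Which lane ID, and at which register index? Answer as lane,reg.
27,0

c=6->g=6  r=6->t=3,b0=0
L=6*4+3=27  i=0=0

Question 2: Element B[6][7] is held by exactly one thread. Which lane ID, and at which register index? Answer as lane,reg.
c=7->g=7  r=6->t=3,b0=0
L=7*4+3=31  i=0=0

31,0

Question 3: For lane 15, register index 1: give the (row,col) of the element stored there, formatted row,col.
7,3

15: grp=3,tig=3
[1] (3*2+1,3) = (7,3)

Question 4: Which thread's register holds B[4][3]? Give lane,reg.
14,0

c=3⇒gr=3  r=4⇒th=2,odd=0
L=3*4+2=14  i=0=0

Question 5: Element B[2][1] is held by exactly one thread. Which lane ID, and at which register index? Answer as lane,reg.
c=1→G=1  r=2→T=1,p=0
L=1*4+1=5  i=0=0

5,0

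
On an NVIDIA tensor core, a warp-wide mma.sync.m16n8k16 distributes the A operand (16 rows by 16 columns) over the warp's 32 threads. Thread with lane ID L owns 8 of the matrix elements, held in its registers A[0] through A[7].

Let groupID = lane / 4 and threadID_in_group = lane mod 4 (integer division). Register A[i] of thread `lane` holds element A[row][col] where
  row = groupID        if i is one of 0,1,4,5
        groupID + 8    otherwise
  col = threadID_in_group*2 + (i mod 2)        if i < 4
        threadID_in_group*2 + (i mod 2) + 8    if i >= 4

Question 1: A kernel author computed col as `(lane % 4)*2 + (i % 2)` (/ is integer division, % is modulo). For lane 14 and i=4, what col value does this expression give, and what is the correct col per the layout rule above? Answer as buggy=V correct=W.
`(lane % 4)*2 + (i % 2)`[14,4]->4
14: gid=3,tid=2
[4] (3+0,2*2+0+8) = (3,12)
col: 4 vs 12

buggy=4 correct=12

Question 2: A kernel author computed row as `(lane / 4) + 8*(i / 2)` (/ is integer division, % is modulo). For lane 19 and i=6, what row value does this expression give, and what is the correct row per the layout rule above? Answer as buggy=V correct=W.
`(lane / 4) + 8*(i / 2)`[19,6]→28
19: G=4,T=3
[6] (4+8,3*2+0+8) = (12,14)
row: 28 vs 12

buggy=28 correct=12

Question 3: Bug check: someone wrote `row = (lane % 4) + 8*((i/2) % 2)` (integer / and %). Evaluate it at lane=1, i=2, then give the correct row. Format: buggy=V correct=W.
`(lane % 4) + 8*((i/2) % 2)`[1,2]=>9
1: grp=0,tig=1
[2] (0+8,1*2+0+0) = (8,2)
row: 9 vs 8

buggy=9 correct=8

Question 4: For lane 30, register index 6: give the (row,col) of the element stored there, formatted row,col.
lane 30=>30/4=7, 30 mod 4=2
i=6  r:7+8=>15  c:2·2+0+8=>12

15,12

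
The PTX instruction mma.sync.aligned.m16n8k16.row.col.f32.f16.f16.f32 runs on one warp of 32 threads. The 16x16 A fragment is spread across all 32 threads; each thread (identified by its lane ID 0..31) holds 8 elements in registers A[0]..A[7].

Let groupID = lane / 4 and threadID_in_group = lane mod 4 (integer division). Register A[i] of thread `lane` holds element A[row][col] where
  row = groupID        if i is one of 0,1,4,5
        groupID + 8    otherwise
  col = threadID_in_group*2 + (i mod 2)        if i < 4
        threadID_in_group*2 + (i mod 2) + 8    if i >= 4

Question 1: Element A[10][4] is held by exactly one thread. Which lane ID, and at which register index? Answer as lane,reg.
r=10⇒gr=2,Rb=1  c=4⇒Cb=0,th=2,odd=0
L=2*4+2=10  i=0*4+1*2+0=2

10,2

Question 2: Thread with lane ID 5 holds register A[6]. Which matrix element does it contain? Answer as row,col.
9,10

5: gid=1,tid=1
[6] (1+8,1*2+0+8) = (9,10)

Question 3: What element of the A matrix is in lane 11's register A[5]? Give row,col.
L=11→G=11>>2=2, T=11&3=3
[5]→row 2+0=2  col 3·2+1+8=15

2,15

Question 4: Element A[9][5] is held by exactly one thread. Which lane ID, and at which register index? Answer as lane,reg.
6,3

r=9⇒gr=1,Rb=1  c=5⇒Cb=0,th=2,odd=1
L=1*4+2=6  i=0*4+1*2+1=3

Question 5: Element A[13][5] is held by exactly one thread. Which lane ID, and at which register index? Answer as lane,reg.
22,3

r=13→G=5,rhi=1  c=5→chi=0,T=2,p=1
L=5*4+2=22  i=0*4+1*2+1=3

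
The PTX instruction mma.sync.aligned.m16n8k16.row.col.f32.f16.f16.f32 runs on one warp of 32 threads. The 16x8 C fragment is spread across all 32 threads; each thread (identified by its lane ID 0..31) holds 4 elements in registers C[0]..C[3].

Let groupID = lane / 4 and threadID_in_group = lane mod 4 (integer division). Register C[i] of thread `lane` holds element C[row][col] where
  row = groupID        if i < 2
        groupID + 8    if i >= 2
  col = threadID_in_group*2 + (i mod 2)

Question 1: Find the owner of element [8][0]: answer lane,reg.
0,2

r=8->g=0,rb=1  c=0->t=0,b0=0
L=0*4+0=0  i=1*2+0=2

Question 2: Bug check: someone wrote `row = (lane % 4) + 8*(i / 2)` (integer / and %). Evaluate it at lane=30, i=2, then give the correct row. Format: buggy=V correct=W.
`(lane % 4) + 8*(i / 2)`[30,2]→10
lane 30→30/4=7, 30 mod 4=2
i=2  r:7+8→15  c:2·2+0→4
row: 10 vs 15

buggy=10 correct=15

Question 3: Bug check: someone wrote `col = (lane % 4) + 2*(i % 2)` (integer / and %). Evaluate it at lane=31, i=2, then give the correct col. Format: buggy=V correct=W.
buggy=3 correct=6

`(lane % 4) + 2*(i % 2)`[31,2]→3
L=31→G=31>>2=7, T=31&3=3
[2]→row 7+8=15  col 3·2+0=6
col: 3 vs 6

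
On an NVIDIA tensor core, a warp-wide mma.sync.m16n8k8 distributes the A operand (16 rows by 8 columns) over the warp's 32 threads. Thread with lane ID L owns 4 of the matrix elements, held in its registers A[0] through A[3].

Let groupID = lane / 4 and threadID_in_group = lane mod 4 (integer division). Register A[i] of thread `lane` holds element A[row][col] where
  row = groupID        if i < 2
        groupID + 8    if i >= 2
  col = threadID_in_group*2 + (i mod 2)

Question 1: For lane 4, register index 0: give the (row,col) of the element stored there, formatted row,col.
L=4=>grp=4>>2=1, tig=4&3=0
[0]=>row 1+0=1  col 0·2+0=0

1,0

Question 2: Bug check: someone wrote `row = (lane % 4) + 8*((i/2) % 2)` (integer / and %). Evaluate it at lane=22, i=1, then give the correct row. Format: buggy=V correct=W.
`(lane % 4) + 8*((i/2) % 2)`[22,1]->2
lane 22->22/4=5, 22 mod 4=2
i=1  r:5+0->5  c:2·2+1->5
row: 2 vs 5

buggy=2 correct=5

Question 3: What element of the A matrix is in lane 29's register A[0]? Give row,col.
29: G=7,T=1
[0] (7+0,1*2+0) = (7,2)

7,2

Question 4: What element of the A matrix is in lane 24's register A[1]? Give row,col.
6,1

24: grp=6,tig=0
[1] (6+0,0*2+1) = (6,1)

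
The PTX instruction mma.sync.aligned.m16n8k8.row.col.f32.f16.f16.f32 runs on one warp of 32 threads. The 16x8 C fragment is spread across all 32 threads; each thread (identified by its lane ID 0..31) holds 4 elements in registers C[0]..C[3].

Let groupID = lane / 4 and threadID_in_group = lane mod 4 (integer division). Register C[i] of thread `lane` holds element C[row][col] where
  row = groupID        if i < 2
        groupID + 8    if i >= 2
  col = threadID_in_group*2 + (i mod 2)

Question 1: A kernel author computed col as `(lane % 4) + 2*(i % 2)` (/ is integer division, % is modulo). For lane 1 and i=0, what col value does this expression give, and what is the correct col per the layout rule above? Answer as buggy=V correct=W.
`(lane % 4) + 2*(i % 2)`[1,0]→1
L=1→G=1>>2=0, T=1&3=1
[0]→row 0+0=0  col 1·2+0=2
col: 1 vs 2

buggy=1 correct=2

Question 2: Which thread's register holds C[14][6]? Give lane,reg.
27,2

r=14⇒gr=6,Rb=1  c=6⇒th=3,odd=0
L=6*4+3=27  i=1*2+0=2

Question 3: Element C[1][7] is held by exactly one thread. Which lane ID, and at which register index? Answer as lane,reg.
r:1=>grp=1,rB=0  c:7=>tig=3,lo=1
L=1*4+3=7  i=0*2+1=1

7,1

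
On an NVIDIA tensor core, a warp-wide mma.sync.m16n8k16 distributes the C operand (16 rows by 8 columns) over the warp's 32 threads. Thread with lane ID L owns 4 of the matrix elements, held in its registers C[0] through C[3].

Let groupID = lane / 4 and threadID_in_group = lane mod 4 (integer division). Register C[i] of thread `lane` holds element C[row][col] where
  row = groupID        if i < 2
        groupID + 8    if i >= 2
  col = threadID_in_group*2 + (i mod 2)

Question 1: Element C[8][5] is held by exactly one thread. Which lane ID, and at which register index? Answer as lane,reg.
r=8→G=0,rhi=1  c=5→T=2,p=1
L=0*4+2=2  i=1*2+1=3

2,3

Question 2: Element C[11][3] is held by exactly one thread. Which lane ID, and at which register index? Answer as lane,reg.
13,3

r: 11->gid=3,r8=1  c: 3->tid=1,i&1=1
L=3*4+1=13  i=1*2+1=3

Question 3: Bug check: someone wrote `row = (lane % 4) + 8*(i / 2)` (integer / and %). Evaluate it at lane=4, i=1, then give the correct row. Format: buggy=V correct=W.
`(lane % 4) + 8*(i / 2)`[4,1]→0
lane 4: G=1 (4/4), T=0 (4%4)
i=1: r=1+0=1, c=0*2+1=1
row: 0 vs 1

buggy=0 correct=1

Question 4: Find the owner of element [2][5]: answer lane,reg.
10,1

r: 2->gid=2,r8=0  c: 5->tid=2,i&1=1
L=2*4+2=10  i=0*2+1=1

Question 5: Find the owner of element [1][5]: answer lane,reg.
r=1->g=1,rb=0  c=5->t=2,b0=1
L=1*4+2=6  i=0*2+1=1

6,1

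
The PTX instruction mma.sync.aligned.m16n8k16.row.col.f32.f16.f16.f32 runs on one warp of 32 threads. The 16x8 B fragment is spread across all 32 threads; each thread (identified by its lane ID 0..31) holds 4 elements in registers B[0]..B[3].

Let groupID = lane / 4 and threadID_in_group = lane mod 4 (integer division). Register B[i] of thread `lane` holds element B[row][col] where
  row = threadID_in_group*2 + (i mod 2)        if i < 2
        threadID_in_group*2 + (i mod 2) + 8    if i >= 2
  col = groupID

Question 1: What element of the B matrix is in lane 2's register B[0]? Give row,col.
4,0

lane 2: gr=0 (2/4), th=2 (2%4)
i=0: r=2*2+0+0=4, c=gr=0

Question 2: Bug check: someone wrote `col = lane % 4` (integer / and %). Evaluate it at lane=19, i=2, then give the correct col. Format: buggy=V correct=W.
`lane % 4`[19,2]->3
L=19->g=19>>2=4, t=19&3=3
[2]->row 3·2+0+8=14  col g=4
col: 3 vs 4

buggy=3 correct=4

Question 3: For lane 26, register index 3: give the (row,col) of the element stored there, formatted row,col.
13,6

L=26⇒gr=26>>2=6, th=26&3=2
[3]⇒row 2·2+1+8=13  col gr=6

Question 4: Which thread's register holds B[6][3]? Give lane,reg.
15,0

c=3⇒gr=3  r=6⇒Rb=0,th=3,odd=0
L=3*4+3=15  i=0*2+0=0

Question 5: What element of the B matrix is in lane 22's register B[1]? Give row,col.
lane 22: G=5 (22/4), T=2 (22%4)
i=1: r=2*2+1+0=5, c=G=5

5,5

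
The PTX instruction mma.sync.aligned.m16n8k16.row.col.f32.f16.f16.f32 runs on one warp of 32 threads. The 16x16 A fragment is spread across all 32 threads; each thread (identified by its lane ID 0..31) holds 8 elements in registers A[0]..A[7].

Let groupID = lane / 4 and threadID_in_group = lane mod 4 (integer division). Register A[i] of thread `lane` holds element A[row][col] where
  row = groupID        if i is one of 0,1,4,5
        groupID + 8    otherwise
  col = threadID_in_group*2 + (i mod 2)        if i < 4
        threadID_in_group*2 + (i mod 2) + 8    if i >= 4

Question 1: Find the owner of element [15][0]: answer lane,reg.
28,2

r=15⇒gr=7,Rb=1  c=0⇒Cb=0,th=0,odd=0
L=7*4+0=28  i=0*4+1*2+0=2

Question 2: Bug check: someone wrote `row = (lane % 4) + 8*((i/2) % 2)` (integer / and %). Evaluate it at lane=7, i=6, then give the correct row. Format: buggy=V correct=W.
`(lane % 4) + 8*((i/2) % 2)`[7,6]->11
lane 7: gid=1 (7/4), tid=3 (7%4)
i=6: r=1+8=9, c=3*2+0+8=14
row: 11 vs 9

buggy=11 correct=9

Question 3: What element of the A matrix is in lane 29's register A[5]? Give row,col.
7,11

29: G=7,T=1
[5] (7+0,1*2+1+8) = (7,11)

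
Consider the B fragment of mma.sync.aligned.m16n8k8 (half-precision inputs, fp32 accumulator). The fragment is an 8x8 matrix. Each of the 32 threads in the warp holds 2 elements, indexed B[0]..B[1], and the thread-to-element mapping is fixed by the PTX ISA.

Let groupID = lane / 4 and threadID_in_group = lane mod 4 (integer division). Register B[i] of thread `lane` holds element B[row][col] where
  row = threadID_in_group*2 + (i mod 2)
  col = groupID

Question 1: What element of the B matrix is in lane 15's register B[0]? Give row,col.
lane 15=>15/4=3, 15 mod 4=3
i=0  r:2·3+0=>6  c:3

6,3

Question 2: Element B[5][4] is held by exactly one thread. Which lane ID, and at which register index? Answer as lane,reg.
c: 4->gid=4  r: 5->tid=2,i&1=1
L=4*4+2=18  i=1=1

18,1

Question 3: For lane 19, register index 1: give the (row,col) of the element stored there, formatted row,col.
7,4

lane 19⇒19/4=4, 19 mod 4=3
i=1  r:2·3+1⇒7  c:4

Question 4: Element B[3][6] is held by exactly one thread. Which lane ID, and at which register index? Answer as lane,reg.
c=6->g=6  r=3->t=1,b0=1
L=6*4+1=25  i=1=1

25,1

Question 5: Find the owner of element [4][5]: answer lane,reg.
22,0

c=5->g=5  r=4->t=2,b0=0
L=5*4+2=22  i=0=0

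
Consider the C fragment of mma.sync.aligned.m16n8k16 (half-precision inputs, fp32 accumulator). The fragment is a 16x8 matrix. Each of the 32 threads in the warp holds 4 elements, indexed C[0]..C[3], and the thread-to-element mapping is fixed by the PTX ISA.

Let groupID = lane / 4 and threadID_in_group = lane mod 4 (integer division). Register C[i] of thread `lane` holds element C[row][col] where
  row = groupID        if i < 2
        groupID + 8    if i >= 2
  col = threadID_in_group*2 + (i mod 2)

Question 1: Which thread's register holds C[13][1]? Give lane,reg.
20,3

r: 13->gid=5,r8=1  c: 1->tid=0,i&1=1
L=5*4+0=20  i=1*2+1=3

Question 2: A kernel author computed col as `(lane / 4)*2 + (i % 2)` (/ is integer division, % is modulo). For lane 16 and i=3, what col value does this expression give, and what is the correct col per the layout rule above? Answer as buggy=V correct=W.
`(lane / 4)*2 + (i % 2)`[16,3]=>9
lane 16=>16/4=4, 16 mod 4=0
i=3  r:4+8=>12  c:2·0+1=>1
col: 9 vs 1

buggy=9 correct=1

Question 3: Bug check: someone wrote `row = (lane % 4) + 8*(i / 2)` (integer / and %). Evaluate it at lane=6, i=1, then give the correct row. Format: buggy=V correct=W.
`(lane % 4) + 8*(i / 2)`[6,1]→2
6: G=1,T=2
[1] (1+0,2*2+1) = (1,5)
row: 2 vs 1

buggy=2 correct=1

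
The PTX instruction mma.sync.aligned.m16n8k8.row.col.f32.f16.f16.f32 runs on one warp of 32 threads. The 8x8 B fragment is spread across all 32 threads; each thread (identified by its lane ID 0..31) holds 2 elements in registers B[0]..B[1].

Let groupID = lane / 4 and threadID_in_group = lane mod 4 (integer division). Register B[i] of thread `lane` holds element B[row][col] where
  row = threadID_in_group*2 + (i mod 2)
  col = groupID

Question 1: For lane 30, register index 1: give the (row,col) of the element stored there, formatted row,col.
lane 30→30/4=7, 30 mod 4=2
i=1  r:2·2+1→5  c:7

5,7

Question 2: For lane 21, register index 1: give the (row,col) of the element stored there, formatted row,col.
3,5

21: gid=5,tid=1
[1] (1*2+1,5) = (3,5)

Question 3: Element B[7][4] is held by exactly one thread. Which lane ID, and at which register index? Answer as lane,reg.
c=4→G=4  r=7→T=3,p=1
L=4*4+3=19  i=1=1

19,1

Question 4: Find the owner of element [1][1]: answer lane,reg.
c:1=>grp=1  r:1=>tig=0,lo=1
L=1*4+0=4  i=1=1

4,1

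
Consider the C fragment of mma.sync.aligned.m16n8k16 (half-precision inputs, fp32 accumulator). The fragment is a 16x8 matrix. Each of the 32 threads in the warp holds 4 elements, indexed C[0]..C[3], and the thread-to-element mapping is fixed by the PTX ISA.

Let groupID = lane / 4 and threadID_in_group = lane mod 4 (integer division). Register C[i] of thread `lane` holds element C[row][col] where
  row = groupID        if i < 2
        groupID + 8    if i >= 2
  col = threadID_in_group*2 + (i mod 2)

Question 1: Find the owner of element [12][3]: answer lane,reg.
r: 12->gid=4,r8=1  c: 3->tid=1,i&1=1
L=4*4+1=17  i=1*2+1=3

17,3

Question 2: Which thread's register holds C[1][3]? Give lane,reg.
r=1->g=1,rb=0  c=3->t=1,b0=1
L=1*4+1=5  i=0*2+1=1

5,1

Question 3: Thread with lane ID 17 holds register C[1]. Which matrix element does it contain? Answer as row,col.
17: g=4,t=1
[1] (4+0,1*2+1) = (4,3)

4,3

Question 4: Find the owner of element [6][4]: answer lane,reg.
26,0

r=6→G=6,rhi=0  c=4→T=2,p=0
L=6*4+2=26  i=0*2+0=0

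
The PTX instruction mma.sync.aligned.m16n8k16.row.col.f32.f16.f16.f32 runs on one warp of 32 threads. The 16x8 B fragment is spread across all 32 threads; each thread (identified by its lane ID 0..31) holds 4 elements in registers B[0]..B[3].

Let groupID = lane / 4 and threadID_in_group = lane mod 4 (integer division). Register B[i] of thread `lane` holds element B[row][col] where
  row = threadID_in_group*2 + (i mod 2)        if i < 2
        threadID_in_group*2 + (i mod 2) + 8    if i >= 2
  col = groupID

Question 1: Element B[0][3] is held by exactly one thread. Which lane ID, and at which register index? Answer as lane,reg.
c:3=>grp=3  r:0=>rB=0,tig=0,lo=0
L=3*4+0=12  i=0*2+0=0

12,0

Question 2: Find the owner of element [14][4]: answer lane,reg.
c=4⇒gr=4  r=14⇒Rb=1,th=3,odd=0
L=4*4+3=19  i=1*2+0=2

19,2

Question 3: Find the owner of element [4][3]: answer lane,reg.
14,0

c=3→G=3  r=4→rhi=0,T=2,p=0
L=3*4+2=14  i=0*2+0=0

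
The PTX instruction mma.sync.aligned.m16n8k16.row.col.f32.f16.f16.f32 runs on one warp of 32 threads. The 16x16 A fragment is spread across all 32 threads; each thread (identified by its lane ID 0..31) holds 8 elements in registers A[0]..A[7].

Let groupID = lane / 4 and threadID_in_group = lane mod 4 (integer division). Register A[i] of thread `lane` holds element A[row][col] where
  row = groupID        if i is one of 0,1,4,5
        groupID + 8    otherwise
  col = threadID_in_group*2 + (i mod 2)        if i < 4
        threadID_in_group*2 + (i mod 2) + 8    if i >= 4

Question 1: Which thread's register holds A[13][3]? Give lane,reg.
21,3

r=13->g=5,rb=1  c=3->cb=0,t=1,b0=1
L=5*4+1=21  i=0*4+1*2+1=3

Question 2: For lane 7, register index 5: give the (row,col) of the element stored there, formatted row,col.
1,15

lane 7: gid=1 (7/4), tid=3 (7%4)
i=5: r=1+0=1, c=3*2+1+8=15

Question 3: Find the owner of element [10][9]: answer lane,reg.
8,7

r: 10->gid=2,r8=1  c: 9->c8=1,tid=0,i&1=1
L=2*4+0=8  i=1*4+1*2+1=7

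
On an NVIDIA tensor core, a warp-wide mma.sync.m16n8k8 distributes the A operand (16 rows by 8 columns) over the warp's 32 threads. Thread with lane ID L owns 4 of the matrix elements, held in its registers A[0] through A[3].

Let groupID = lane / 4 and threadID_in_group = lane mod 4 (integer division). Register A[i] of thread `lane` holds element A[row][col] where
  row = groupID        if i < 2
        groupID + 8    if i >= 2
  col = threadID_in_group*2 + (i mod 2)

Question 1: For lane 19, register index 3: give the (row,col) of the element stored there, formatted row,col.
12,7

lane 19: gr=4 (19/4), th=3 (19%4)
i=3: r=4+8=12, c=3*2+1=7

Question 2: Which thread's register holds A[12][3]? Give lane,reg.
17,3

r=12⇒gr=4,Rb=1  c=3⇒th=1,odd=1
L=4*4+1=17  i=1*2+1=3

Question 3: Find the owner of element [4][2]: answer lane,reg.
r=4->g=4,rb=0  c=2->t=1,b0=0
L=4*4+1=17  i=0*2+0=0

17,0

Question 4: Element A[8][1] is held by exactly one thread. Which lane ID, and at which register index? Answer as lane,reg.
r: 8->gid=0,r8=1  c: 1->tid=0,i&1=1
L=0*4+0=0  i=1*2+1=3

0,3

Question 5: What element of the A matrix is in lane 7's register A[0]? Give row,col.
1,6

L=7⇒gr=7>>2=1, th=7&3=3
[0]⇒row 1+0=1  col 3·2+0=6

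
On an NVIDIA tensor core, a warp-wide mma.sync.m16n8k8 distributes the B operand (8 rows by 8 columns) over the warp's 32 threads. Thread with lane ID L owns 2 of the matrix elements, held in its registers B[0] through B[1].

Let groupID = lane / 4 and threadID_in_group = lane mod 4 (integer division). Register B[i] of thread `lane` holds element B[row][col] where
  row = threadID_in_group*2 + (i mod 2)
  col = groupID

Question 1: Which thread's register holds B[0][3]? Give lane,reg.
c=3⇒gr=3  r=0⇒th=0,odd=0
L=3*4+0=12  i=0=0

12,0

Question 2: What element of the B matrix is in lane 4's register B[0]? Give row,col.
0,1

L=4=>grp=4>>2=1, tig=4&3=0
[0]=>row 0·2+0=0  col grp=1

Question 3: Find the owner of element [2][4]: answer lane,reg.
17,0

c=4→G=4  r=2→T=1,p=0
L=4*4+1=17  i=0=0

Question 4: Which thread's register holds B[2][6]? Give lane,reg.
25,0

c:6=>grp=6  r:2=>tig=1,lo=0
L=6*4+1=25  i=0=0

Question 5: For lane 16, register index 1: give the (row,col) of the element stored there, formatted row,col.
1,4

lane 16: G=4 (16/4), T=0 (16%4)
i=1: r=0*2+1=1, c=G=4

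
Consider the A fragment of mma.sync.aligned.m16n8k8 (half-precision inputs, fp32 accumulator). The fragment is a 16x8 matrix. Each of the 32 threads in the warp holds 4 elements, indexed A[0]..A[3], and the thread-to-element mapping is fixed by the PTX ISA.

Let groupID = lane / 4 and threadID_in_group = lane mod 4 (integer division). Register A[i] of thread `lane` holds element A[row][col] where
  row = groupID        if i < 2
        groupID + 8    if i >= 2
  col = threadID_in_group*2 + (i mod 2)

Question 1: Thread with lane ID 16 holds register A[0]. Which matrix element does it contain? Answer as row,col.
L=16->g=16>>2=4, t=16&3=0
[0]->row 4+0=4  col 0·2+0=0

4,0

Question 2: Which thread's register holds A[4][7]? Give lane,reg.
r=4⇒gr=4,Rb=0  c=7⇒th=3,odd=1
L=4*4+3=19  i=0*2+1=1

19,1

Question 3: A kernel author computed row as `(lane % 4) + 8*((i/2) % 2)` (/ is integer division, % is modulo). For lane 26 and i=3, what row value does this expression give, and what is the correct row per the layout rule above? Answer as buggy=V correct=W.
`(lane % 4) + 8*((i/2) % 2)`[26,3]=>10
lane 26: grp=6 (26/4), tig=2 (26%4)
i=3: r=6+8=14, c=2*2+1=5
row: 10 vs 14

buggy=10 correct=14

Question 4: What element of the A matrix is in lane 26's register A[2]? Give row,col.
26: g=6,t=2
[2] (6+8,2*2+0) = (14,4)

14,4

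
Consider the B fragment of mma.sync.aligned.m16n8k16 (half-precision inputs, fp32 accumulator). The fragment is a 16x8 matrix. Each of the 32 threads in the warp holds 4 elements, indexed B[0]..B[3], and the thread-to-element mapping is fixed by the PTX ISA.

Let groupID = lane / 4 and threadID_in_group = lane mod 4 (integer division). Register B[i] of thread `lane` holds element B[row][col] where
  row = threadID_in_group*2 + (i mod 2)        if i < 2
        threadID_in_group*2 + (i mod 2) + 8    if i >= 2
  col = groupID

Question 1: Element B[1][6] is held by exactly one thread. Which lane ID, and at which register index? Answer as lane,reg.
24,1

c: 6->gid=6  r: 1->r8=0,tid=0,i&1=1
L=6*4+0=24  i=0*2+1=1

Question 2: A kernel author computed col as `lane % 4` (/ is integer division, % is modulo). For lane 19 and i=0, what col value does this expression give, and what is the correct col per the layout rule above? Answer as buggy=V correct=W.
buggy=3 correct=4

`lane % 4`[19,0]->3
19: gid=4,tid=3
[0] (3*2+0+0,4) = (6,4)
col: 3 vs 4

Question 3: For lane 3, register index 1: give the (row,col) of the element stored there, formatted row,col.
7,0

lane 3⇒3/4=0, 3 mod 4=3
i=1  r:2·3+1+0⇒7  c:0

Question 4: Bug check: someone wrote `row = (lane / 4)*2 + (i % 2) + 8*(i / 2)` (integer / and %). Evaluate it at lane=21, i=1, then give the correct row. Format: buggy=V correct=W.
`(lane / 4)*2 + (i % 2) + 8*(i / 2)`[21,1]->11
L=21->g=21>>2=5, t=21&3=1
[1]->row 1·2+1+0=3  col g=5
row: 11 vs 3

buggy=11 correct=3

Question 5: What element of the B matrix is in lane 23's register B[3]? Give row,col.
lane 23⇒23/4=5, 23 mod 4=3
i=3  r:2·3+1+8⇒15  c:5

15,5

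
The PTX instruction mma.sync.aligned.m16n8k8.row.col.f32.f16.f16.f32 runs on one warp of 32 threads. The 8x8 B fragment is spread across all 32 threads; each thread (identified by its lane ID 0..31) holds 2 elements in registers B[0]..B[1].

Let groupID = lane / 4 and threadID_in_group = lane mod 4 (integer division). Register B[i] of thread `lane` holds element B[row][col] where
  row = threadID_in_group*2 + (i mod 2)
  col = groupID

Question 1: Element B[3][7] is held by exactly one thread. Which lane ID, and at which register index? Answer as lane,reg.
c: 7->gid=7  r: 3->tid=1,i&1=1
L=7*4+1=29  i=1=1

29,1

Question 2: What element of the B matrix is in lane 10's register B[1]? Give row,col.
10: gr=2,th=2
[1] (2*2+1,2) = (5,2)

5,2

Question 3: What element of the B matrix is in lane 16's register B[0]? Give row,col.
0,4

lane 16=>16/4=4, 16 mod 4=0
i=0  r:2·0+0=>0  c:4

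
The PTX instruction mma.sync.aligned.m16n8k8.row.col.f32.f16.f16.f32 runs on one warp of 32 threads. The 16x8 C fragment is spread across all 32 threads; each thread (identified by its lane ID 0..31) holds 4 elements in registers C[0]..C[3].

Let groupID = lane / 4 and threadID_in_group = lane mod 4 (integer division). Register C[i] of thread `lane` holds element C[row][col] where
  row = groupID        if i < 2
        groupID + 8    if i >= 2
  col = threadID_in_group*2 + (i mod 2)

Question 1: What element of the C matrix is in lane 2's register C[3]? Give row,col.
2: G=0,T=2
[3] (0+8,2*2+1) = (8,5)

8,5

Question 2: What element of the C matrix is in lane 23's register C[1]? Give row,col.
lane 23: G=5 (23/4), T=3 (23%4)
i=1: r=5+0=5, c=3*2+1=7

5,7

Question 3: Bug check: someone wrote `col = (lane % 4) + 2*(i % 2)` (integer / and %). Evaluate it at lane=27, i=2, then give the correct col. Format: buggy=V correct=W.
buggy=3 correct=6

`(lane % 4) + 2*(i % 2)`[27,2]⇒3
L=27⇒gr=27>>2=6, th=27&3=3
[2]⇒row 6+8=14  col 3·2+0=6
col: 3 vs 6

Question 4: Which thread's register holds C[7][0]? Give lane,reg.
r: 7->gid=7,r8=0  c: 0->tid=0,i&1=0
L=7*4+0=28  i=0*2+0=0

28,0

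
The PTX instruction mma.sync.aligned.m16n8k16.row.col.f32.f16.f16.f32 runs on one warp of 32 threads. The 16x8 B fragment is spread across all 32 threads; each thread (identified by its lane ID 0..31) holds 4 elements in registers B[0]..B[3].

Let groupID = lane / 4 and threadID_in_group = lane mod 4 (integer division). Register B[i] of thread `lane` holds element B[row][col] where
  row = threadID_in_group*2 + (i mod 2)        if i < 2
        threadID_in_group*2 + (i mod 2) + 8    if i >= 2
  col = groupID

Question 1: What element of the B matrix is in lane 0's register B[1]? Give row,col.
1,0

0: gr=0,th=0
[1] (0*2+1+0,0) = (1,0)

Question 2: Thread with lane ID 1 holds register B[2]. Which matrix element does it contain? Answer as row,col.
10,0

1: g=0,t=1
[2] (1*2+0+8,0) = (10,0)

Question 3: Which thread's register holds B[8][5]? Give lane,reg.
20,2

c=5→G=5  r=8→rhi=1,T=0,p=0
L=5*4+0=20  i=1*2+0=2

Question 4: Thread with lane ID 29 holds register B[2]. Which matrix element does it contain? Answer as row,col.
10,7

lane 29: grp=7 (29/4), tig=1 (29%4)
i=2: r=1*2+0+8=10, c=grp=7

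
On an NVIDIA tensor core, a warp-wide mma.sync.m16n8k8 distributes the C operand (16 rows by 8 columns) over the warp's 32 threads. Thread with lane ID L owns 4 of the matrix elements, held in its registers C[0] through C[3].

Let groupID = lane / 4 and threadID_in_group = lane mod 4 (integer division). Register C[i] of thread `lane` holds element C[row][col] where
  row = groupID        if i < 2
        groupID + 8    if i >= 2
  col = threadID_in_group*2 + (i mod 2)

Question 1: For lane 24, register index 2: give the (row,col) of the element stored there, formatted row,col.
lane 24->24/4=6, 24 mod 4=0
i=2  r:6+8->14  c:2·0+0->0

14,0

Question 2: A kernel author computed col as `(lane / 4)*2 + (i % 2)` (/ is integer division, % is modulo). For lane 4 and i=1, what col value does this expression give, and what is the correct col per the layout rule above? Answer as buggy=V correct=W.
buggy=3 correct=1

`(lane / 4)*2 + (i % 2)`[4,1]->3
4: g=1,t=0
[1] (1+0,0*2+1) = (1,1)
col: 3 vs 1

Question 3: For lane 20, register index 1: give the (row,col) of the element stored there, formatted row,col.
5,1

lane 20⇒20/4=5, 20 mod 4=0
i=1  r:5+0⇒5  c:2·0+1⇒1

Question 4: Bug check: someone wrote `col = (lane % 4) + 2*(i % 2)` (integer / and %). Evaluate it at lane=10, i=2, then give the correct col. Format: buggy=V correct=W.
buggy=2 correct=4

`(lane % 4) + 2*(i % 2)`[10,2]->2
10: gid=2,tid=2
[2] (2+8,2*2+0) = (10,4)
col: 2 vs 4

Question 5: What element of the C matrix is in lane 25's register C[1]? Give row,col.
L=25->gid=25>>2=6, tid=25&3=1
[1]->row 6+0=6  col 1·2+1=3

6,3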